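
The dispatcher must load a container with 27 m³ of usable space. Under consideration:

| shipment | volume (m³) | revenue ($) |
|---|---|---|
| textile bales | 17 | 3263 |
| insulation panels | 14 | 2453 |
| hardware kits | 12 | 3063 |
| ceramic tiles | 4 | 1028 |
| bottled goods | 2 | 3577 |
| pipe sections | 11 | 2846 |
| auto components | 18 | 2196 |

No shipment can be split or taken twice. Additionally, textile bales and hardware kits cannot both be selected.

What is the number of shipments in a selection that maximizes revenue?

3

Best achievable revenue is 9486.
For example hardware kits + bottled goods + pipe sections achieves it, using 25 m³.
All optima have 3 shipments.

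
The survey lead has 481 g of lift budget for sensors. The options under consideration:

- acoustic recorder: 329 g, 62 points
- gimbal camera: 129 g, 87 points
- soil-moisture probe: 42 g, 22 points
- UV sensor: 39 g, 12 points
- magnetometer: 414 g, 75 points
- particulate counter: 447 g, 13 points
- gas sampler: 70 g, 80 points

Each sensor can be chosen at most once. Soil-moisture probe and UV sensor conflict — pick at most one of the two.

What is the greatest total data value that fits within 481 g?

189

Taking gimbal camera + soil-moisture probe + gas sampler: 241 g used, 189 in data value.
Runner-up gimbal camera + UV sensor + gas sampler tops out at 179.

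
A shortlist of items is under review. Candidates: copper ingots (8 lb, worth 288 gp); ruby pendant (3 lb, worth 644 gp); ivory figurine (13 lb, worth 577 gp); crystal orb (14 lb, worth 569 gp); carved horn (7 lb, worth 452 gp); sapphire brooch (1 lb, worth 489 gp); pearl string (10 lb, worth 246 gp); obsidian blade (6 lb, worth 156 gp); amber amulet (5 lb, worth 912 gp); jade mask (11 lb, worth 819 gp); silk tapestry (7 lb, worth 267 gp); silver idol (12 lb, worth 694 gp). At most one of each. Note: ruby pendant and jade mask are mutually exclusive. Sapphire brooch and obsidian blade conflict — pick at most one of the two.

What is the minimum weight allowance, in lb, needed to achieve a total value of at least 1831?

9

Look for the lowest-weight combination reaching 1831.
ruby pendant + sapphire brooch + amber amulet: 2045 value at 9 lb.
Below 9 lb the best achievable stays under 1831.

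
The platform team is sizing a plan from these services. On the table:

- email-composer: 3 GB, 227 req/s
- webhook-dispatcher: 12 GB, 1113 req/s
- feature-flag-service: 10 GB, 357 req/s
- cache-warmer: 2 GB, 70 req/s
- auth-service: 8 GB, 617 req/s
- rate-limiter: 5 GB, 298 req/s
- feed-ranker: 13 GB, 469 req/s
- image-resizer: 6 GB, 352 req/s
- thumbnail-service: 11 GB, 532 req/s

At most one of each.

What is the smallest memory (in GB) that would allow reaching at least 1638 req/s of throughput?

Look for the lowest-memory combination reaching 1638.
webhook-dispatcher + auth-service: 1730 throughput at 20 GB.
No combination under 20 GB hits 1638.

20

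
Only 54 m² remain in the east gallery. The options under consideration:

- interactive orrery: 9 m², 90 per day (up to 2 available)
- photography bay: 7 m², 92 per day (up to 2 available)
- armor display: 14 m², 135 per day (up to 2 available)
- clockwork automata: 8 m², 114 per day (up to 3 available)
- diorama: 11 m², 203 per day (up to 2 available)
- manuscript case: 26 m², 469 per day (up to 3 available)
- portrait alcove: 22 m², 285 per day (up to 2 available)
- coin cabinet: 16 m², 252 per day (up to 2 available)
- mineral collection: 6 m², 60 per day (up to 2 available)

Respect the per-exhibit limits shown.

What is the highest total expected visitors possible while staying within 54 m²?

938

Greedy by ratio would take 2×diorama + manuscript case + mineral collection: 54 m² used, total 935.
Dropping 2×diorama and mineral collection frees 28 m²; slotting in manuscript case (26 m²) lifts the total to 938 at 52 m².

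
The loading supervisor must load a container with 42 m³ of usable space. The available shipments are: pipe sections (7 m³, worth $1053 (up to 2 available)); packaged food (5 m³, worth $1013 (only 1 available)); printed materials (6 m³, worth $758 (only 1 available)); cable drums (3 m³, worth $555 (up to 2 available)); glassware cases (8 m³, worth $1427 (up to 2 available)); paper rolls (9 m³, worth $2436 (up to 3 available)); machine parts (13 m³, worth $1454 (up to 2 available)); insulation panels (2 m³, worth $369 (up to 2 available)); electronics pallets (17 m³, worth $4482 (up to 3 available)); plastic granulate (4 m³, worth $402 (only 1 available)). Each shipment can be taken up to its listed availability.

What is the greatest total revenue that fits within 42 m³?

10736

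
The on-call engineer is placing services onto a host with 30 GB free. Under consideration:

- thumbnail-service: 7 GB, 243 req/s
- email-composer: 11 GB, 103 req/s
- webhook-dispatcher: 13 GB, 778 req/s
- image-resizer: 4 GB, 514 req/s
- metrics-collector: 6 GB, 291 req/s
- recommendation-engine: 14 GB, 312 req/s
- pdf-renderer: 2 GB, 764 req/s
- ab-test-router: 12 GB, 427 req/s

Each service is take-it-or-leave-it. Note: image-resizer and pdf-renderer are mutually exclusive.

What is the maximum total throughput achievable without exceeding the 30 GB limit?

2076

Ranking by ratio (throughput/GB): pdf-renderer 382.00, image-resizer 128.50, webhook-dispatcher 59.85.
Best packing: thumbnail-service + webhook-dispatcher + metrics-collector + pdf-renderer — 28 GB, 2076 total.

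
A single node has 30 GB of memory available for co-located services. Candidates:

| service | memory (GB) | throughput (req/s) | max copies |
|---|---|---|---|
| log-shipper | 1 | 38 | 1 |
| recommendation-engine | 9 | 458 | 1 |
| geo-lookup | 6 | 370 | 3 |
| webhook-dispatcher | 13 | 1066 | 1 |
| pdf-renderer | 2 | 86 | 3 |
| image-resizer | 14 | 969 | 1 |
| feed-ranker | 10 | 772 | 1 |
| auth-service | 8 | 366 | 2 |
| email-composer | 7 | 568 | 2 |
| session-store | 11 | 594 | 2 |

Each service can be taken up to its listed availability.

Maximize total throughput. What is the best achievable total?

Density check — webhook-dispatcher 82.00, email-composer 81.14, feed-ranker 77.20 are the best per GB.
A density-first pass picks log-shipper + webhook-dispatcher + pdf-renderer + 2×email-composer — 2326 at 30 GB.
Dropping log-shipper and pdf-renderer and email-composer frees 10 GB; slotting in feed-ranker (10 GB) lifts the total to 2406 at 30 GB.
Nothing else within 30 GB beats 2406.

2406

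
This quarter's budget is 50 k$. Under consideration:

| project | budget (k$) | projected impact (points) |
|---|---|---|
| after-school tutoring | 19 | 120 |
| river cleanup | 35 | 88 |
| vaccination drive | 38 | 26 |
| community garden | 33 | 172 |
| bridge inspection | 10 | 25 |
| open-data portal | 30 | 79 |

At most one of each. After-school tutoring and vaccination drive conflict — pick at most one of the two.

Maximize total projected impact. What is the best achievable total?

199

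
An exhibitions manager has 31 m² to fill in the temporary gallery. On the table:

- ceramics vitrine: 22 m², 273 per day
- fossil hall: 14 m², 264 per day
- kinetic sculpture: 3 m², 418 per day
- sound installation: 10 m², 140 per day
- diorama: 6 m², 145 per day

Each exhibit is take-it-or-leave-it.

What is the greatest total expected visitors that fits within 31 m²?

836

By expected visitors per m²: kinetic sculpture 139.33, diorama 24.17, fossil hall 18.86, sound installation 14.00 lead.
Taking the top-ratio exhibits first gives fossil hall + kinetic sculpture + diorama for 827 (23 m²).
Replace fossil hall with ceramics vitrine: the trade gains 9 net, giving 836 at 31 m².
That's the maximum — no swap from here does better than 836.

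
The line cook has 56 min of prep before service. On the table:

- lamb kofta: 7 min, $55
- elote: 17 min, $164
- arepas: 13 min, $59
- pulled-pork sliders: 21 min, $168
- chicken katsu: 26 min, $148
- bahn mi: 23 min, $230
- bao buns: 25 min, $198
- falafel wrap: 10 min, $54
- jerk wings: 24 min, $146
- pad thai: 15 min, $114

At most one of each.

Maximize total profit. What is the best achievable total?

508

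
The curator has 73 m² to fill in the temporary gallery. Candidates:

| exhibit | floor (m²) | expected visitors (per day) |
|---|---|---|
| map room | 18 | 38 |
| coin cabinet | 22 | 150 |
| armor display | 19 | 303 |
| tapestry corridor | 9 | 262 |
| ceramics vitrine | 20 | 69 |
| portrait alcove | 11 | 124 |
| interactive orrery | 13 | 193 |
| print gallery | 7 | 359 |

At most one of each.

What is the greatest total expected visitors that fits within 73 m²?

1267

Density check — print gallery 51.29, tapestry corridor 29.11, armor display 15.95, interactive orrery 14.85 are the best per m².
The ratio heuristic lands on armor display + tapestry corridor + portrait alcove + interactive orrery + print gallery (1241) but leaves 14 m² idle.
The 11 m² tied up in portrait alcove is better spent on coin cabinet — total rises to 1267 (70 m²).
Nothing else within 73 m² beats 1267.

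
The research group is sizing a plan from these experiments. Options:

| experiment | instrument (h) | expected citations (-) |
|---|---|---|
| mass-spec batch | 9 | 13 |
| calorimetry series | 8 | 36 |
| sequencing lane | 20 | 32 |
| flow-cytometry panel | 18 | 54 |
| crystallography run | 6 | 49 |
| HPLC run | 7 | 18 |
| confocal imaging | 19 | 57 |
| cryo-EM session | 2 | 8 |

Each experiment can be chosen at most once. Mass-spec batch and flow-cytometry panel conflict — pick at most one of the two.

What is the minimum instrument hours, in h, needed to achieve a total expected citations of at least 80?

Minimise h subject to total expected citations ≥ 80.
Taking calorimetry series + crystallography run gives 85 (≥ 80) for 14 h.
Below 14 h the best achievable stays under 80.

14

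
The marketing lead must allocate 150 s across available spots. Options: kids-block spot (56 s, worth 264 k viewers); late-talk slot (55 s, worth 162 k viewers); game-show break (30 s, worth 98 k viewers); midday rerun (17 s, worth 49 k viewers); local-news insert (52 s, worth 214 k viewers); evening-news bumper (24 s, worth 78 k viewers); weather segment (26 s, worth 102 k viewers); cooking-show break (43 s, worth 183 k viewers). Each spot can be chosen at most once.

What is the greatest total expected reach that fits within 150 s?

Taking kids-block spot + evening-news bumper + weather segment + cooking-show break: 149 s used, 627 in expected reach.
Every other selection either busts 150 s or fails to beat 627.

627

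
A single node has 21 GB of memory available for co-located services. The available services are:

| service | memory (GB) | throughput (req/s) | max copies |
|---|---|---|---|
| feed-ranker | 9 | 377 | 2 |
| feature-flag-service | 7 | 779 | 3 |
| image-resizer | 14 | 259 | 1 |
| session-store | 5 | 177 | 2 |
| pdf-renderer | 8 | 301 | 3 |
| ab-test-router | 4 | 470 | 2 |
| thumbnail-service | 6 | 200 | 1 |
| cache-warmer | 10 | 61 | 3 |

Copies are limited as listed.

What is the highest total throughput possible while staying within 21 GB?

2337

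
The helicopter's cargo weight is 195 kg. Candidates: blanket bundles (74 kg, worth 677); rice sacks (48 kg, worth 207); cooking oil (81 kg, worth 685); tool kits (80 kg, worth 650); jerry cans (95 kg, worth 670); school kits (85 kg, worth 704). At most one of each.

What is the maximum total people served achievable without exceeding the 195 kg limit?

1389

Filling by ratio: blanket bundles + cooking oil for 1362, with 40 kg left unused.
The 74 kg tied up in blanket bundles is better spent on school kits — total rises to 1389 (166 kg).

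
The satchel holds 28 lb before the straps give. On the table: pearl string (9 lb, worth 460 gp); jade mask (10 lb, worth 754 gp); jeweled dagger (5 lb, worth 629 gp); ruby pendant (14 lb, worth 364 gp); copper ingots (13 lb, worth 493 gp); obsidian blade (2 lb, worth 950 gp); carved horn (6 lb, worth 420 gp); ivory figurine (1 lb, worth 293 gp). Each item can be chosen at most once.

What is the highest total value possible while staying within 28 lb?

By value per lb: obsidian blade 475.00, ivory figurine 293.00, jeweled dagger 125.80 lead.
A density-first pass picks jade mask + jeweled dagger + obsidian blade + carved horn + ivory figurine — 3046 at 24 lb.
The 6 lb tied up in carved horn is better spent on pearl string — total rises to 3086 (27 lb).
The spare 1 lb is too small for any remaining item, and no exchange beats 3086.

3086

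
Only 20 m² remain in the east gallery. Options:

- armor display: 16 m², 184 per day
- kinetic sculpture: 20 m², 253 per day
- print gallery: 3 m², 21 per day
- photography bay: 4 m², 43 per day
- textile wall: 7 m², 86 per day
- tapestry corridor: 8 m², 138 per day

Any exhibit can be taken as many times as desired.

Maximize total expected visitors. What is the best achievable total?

319

Density check — tapestry corridor 17.25, kinetic sculpture 12.65, textile wall 12.29, armor display 11.50 are the best per m².
Photography bay + 2×tapestry corridor uses 20 of the 20 m² and totals 319.
Nothing else within 20 m² beats 319.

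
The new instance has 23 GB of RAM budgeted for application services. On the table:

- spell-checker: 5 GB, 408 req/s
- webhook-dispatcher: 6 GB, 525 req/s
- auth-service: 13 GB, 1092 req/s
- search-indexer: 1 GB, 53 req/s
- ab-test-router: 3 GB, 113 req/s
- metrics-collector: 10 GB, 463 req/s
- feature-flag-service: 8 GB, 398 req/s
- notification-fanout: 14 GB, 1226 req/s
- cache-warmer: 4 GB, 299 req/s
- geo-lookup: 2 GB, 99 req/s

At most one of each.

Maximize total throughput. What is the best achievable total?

Greedy by ratio would take webhook-dispatcher + search-indexer + notification-fanout + geo-lookup: 23 GB used, total 1903.
A better packing is spell-checker + notification-fanout + cache-warmer: 23 GB, total 1933.
The closest alternative, webhook-dispatcher + auth-service + cache-warmer, reaches only 1916.

1933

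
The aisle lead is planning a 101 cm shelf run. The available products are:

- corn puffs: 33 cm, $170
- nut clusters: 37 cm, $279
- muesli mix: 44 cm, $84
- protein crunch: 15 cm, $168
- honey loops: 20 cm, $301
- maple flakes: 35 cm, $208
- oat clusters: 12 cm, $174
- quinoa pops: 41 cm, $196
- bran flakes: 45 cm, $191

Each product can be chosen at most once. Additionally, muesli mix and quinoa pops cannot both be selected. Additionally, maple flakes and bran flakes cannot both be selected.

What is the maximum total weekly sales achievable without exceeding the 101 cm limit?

Ranking by ratio (weekly sales/cm): honey loops 15.05, oat clusters 14.50, protein crunch 11.20, nut clusters 7.54.
Nut clusters + protein crunch + honey loops + oat clusters uses 84 of the 101 cm and totals 922.

922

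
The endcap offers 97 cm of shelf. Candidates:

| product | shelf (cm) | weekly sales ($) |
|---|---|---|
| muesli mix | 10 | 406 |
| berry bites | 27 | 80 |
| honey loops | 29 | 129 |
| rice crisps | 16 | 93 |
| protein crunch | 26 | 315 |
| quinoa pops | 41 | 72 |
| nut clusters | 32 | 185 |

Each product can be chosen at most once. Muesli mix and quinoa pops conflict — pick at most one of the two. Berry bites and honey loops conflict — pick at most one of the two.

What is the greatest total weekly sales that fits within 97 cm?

1035

Density check — muesli mix 40.60, protein crunch 12.12, rice crisps 5.81, nut clusters 5.78 are the best per cm.
The ratio heuristic lands on muesli mix + rice crisps + protein crunch + nut clusters (999) but leaves 13 cm idle.
Dropping rice crisps frees 16 cm; slotting in honey loops (29 cm) lifts the total to 1035 at 97 cm.
That's the maximum — no feasible swap from here does better than 1035.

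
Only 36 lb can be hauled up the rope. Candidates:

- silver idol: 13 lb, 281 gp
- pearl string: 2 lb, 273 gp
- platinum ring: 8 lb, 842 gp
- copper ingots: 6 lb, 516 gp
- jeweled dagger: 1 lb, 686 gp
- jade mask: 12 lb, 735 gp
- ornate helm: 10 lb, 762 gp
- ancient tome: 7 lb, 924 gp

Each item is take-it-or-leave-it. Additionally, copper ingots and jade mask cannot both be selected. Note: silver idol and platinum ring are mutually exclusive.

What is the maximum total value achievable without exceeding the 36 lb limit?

4003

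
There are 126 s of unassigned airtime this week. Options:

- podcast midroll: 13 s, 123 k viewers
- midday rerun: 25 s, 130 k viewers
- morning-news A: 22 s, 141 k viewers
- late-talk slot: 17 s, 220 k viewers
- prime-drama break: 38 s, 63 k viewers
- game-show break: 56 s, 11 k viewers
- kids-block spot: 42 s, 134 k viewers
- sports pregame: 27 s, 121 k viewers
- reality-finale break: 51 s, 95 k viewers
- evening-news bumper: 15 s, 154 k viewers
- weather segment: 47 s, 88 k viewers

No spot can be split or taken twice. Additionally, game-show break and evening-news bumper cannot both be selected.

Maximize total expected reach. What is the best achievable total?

889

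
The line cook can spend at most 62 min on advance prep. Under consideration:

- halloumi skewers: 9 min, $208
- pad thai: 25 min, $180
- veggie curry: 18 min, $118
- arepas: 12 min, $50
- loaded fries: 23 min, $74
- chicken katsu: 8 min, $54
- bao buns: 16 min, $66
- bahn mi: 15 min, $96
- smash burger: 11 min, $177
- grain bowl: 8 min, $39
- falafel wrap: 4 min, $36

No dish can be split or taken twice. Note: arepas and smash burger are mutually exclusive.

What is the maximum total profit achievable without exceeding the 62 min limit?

Density check — halloumi skewers 23.11, smash burger 16.09, falafel wrap 9.00 are the best per min.
Filling by ratio: halloumi skewers + pad thai + chicken katsu + smash burger + falafel wrap for 655, with 5 min left unused.
Dropping chicken katsu and falafel wrap frees 12 min; slotting in bahn mi (15 min) lifts the total to 661 at 60 min.
Runner-up halloumi skewers + pad thai + chicken katsu + smash burger + grain bowl tops out at 658.

661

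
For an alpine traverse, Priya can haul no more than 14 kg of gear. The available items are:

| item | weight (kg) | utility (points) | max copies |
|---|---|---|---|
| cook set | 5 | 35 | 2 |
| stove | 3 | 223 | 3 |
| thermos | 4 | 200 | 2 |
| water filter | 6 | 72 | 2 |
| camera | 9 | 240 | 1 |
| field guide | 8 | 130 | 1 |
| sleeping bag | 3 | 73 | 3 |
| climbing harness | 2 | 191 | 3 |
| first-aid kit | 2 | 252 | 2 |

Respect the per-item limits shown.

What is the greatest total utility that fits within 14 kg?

1332

Greedy by ratio would take stove + 3×climbing harness + 2×first-aid kit: 13 kg used, total 1300.
Dropping climbing harness frees 2 kg; slotting in stove (3 kg) lifts the total to 1332 at 14 kg.
Every other selection either busts 14 kg or exceeds an availability limit or fails to beat 1332.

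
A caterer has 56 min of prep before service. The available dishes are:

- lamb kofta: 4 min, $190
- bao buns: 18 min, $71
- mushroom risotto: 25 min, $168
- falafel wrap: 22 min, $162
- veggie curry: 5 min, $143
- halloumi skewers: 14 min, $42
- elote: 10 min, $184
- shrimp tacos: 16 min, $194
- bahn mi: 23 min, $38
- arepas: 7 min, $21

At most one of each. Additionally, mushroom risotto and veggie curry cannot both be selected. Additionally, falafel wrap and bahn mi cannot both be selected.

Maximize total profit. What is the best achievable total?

Lamb kofta + bao buns + veggie curry + elote + shrimp tacos uses 53 of the 56 min and totals 782.
Runner-up lamb kofta + veggie curry + halloumi skewers + elote + shrimp tacos + arepas tops out at 774.

782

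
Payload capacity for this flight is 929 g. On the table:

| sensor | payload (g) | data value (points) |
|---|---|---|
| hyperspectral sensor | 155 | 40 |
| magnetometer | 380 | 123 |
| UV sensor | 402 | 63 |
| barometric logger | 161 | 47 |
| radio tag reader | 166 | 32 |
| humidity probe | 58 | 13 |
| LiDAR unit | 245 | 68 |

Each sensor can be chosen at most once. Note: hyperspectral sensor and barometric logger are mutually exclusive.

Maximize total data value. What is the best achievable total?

251

Magnetometer + barometric logger + humidity probe + LiDAR unit uses 844 of the 929 g and totals 251.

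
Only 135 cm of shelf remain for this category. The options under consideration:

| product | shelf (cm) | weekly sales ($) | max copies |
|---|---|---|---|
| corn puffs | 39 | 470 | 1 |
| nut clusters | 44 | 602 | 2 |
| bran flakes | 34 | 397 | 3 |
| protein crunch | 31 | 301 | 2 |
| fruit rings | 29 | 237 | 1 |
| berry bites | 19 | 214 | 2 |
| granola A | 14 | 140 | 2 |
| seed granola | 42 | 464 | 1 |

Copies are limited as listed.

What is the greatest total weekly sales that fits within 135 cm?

1698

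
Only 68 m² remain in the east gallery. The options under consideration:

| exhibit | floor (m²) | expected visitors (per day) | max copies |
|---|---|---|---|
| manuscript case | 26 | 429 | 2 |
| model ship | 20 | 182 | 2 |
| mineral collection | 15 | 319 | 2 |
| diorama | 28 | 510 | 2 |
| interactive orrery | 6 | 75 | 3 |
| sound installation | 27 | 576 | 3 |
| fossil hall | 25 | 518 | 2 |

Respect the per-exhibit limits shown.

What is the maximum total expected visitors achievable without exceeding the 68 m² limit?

Filling by ratio: 2×interactive orrery + 2×sound installation for 1302, with 2 m² left unused.
Dropping 2×interactive orrery and sound installation frees 39 m²; slotting in mineral collection + fossil hall (40 m²) lifts the total to 1413 at 67 m².
No other feasible combination exceeds 1413.

1413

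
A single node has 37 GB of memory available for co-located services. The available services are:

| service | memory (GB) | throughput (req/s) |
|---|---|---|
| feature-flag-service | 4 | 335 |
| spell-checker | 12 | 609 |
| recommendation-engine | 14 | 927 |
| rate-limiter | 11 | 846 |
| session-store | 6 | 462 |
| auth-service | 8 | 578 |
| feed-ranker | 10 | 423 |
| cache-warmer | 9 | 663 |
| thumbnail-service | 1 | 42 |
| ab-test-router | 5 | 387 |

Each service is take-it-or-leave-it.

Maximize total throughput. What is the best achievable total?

The ratio heuristic lands on feature-flag-service + rate-limiter + session-store + cache-warmer + thumbnail-service + ab-test-router (2735) but leaves 1 GB idle.
Dropping session-store and thumbnail-service frees 7 GB; slotting in auth-service (8 GB) lifts the total to 2809 at 37 GB.
Next best is feature-flag-service + rate-limiter + session-store + cache-warmer + thumbnail-service + ab-test-router at 2735 (36 GB) — short by 74.

2809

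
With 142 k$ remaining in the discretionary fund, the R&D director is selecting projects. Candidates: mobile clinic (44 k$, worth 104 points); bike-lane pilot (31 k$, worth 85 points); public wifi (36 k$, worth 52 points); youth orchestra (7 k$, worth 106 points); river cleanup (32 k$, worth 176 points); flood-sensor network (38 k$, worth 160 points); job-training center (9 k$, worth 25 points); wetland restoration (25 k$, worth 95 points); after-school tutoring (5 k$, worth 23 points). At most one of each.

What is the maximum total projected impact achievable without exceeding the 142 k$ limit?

647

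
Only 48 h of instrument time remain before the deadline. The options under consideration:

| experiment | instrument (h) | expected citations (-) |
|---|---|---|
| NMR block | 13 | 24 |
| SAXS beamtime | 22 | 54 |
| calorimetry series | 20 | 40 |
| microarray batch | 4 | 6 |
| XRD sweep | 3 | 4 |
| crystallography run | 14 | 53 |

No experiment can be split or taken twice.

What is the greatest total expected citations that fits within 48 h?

By expected citations per h: crystallography run 3.79, SAXS beamtime 2.45, calorimetry series 2.00 lead.
Best packing: NMR block + calorimetry series + crystallography run — 47 h, 117 total.
SAXS beamtime + microarray batch + XRD sweep + crystallography run matches that 117 at 43 h; no feasible combination exceeds it.

117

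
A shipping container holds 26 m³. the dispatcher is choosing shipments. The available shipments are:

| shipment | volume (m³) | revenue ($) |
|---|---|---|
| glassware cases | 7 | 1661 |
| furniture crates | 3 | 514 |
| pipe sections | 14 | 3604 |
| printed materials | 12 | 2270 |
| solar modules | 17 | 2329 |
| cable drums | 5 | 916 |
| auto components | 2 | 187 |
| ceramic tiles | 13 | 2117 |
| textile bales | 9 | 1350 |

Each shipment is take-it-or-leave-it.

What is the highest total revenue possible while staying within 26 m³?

6181

The ratio ordering already packs tightly: glassware cases + pipe sections + cable drums, 26 m³, 6181.
An exhaustive check of the 512 subsets confirms 6181.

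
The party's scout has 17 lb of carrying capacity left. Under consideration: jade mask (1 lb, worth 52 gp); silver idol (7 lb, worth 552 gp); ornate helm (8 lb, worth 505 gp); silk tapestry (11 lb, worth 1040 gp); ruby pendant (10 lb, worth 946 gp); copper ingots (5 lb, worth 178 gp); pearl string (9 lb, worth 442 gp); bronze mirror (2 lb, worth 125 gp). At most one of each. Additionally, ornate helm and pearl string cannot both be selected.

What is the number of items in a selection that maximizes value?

The maximum value within 17 lb is 1498.
For example silver idol + ruby pendant achieves it, using 17 lb.
Every optimal selection uses 2 items.

2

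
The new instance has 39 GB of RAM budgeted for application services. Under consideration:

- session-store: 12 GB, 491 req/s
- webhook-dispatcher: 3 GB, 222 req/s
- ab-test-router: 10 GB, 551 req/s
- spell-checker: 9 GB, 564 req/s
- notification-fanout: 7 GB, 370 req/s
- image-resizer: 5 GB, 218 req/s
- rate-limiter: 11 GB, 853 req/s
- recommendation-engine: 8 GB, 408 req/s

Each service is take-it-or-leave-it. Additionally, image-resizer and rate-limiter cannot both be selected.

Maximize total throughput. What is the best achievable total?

Ranking by ratio (throughput/GB): rate-limiter 77.55, webhook-dispatcher 74.00, spell-checker 62.67, ab-test-router 55.10.
Taking webhook-dispatcher + spell-checker + notification-fanout + rate-limiter + recommendation-engine: 38 GB used, 2417 in throughput.
Runner-up webhook-dispatcher + ab-test-router + notification-fanout + rate-limiter + recommendation-engine tops out at 2404.

2417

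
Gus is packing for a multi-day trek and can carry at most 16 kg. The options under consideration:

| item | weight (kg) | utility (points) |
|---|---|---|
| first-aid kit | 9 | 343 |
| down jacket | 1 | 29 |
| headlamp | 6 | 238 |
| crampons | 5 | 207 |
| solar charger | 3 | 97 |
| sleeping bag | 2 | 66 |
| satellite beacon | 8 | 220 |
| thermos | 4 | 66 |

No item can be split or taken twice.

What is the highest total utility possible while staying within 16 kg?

616

Taking the top-ratio items first gives headlamp + crampons + solar charger + sleeping bag for 608 (16 kg).
The 9 kg tied up in headlamp and solar charger is better spent on first-aid kit — total rises to 616 (16 kg).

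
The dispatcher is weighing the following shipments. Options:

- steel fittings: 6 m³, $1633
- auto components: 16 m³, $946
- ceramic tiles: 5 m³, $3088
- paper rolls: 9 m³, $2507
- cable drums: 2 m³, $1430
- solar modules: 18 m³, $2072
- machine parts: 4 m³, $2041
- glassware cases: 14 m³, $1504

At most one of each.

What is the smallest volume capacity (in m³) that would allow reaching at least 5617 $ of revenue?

11

Look for the lowest-volume combination reaching 5617.
ceramic tiles + cable drums + machine parts: 6559 revenue at 11 m³.
No combination under 11 m³ hits 5617.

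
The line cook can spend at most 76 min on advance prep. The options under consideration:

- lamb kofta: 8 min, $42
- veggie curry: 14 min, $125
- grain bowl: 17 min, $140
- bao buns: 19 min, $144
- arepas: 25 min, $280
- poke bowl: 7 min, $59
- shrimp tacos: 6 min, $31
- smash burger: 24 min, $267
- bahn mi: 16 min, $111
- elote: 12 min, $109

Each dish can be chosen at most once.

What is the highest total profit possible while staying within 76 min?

781

By profit per min: arepas 11.20, smash burger 11.12, elote 9.08, veggie curry 8.93 lead.
The ratio ordering already packs tightly: veggie curry + arepas + smash burger + elote, 75 min, 781.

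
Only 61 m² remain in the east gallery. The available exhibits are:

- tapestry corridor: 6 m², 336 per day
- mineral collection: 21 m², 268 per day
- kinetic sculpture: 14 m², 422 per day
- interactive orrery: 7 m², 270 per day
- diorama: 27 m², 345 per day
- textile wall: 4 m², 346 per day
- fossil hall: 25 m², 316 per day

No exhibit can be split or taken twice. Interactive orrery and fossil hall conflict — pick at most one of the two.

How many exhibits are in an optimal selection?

The maximum expected visitors within 61 m² is 1719.
One optimal bundle: tapestry corridor + kinetic sculpture + interactive orrery + diorama + textile wall (58 m²).
Every optimal selection uses 5 exhibits.

5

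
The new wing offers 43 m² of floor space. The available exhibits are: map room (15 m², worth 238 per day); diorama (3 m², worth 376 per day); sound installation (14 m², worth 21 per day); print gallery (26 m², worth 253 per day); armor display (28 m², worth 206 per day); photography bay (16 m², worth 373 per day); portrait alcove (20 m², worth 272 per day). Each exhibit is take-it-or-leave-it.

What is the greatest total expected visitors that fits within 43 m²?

Density check — diorama 125.33, photography bay 23.31, map room 15.87 are the best per m².
Greedy by ratio would take map room + diorama + photography bay: 34 m² used, total 987.
Dropping map room frees 15 m²; slotting in portrait alcove (20 m²) lifts the total to 1021 at 39 m².
The closest alternative, map room + diorama + photography bay, reaches only 987.

1021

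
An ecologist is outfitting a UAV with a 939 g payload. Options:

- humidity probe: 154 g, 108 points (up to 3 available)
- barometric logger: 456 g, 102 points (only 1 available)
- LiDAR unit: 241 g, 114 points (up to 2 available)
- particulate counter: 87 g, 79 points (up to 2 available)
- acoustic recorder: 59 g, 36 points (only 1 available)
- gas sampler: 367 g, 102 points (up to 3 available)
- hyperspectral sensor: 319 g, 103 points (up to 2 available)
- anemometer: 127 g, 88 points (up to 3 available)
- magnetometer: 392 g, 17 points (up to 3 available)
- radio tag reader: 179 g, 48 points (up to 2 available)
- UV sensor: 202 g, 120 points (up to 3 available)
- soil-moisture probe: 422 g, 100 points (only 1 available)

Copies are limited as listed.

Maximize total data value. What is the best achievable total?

674

The ratio heuristic lands on 3×humidity probe + 2×particulate counter + 2×anemometer (658) but leaves 49 g idle.
The 154 g tied up in humidity probe is better spent on acoustic recorder + anemometer — total rises to 674 (922 g).
Nothing else within 939 g beats 674.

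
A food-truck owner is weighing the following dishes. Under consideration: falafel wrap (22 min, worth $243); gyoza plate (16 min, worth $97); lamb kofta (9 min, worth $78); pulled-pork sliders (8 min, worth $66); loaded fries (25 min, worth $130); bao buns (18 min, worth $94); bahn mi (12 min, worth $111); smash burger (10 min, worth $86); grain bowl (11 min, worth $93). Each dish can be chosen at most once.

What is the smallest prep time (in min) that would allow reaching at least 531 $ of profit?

55

Minimise min subject to total profit ≥ 531.
falafel wrap + bahn mi + smash burger + grain bowl: 533 profit at 55 min.
No combination under 55 min hits 531.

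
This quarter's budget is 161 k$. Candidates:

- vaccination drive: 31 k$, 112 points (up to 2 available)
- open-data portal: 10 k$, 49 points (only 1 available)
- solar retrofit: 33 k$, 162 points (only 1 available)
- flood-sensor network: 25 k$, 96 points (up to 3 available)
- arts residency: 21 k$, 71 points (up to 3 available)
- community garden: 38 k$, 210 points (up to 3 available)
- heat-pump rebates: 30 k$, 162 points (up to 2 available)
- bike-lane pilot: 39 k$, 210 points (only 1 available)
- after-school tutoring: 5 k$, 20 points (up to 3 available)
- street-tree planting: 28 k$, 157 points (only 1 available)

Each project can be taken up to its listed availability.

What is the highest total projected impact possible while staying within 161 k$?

By projected impact per k$: street-tree planting 5.61, community garden 5.53, heat-pump rebates 5.40 lead.
Filling by ratio: open-data portal + 3×community garden + after-school tutoring + street-tree planting for 856, with 4 k$ left unused.
Replace community garden and street-tree planting with heat-pump rebates + bike-lane pilot: the trade gains 5 net, giving 861 at 160 k$.

861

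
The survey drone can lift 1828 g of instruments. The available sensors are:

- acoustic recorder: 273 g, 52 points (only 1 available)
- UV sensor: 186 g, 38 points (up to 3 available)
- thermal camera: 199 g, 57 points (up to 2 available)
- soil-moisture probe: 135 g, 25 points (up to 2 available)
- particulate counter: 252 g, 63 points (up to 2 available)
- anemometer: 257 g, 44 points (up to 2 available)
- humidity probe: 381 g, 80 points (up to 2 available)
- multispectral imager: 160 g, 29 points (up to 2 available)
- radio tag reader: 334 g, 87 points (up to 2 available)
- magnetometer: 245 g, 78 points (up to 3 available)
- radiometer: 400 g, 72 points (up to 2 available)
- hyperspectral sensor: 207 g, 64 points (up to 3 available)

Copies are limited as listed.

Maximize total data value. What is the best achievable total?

546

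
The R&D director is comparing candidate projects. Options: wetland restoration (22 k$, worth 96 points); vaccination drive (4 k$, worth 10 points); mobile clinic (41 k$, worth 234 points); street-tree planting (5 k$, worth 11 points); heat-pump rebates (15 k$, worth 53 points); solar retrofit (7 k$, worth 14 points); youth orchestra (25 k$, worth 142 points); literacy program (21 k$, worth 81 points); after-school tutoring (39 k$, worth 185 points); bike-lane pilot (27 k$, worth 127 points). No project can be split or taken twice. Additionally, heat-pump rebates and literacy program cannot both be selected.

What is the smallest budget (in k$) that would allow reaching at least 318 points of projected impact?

63

Need the lightest bundle worth ≥ 318.
wetland restoration + mobile clinic reaches 330 using 63 k$.
No combination under 63 k$ hits 318.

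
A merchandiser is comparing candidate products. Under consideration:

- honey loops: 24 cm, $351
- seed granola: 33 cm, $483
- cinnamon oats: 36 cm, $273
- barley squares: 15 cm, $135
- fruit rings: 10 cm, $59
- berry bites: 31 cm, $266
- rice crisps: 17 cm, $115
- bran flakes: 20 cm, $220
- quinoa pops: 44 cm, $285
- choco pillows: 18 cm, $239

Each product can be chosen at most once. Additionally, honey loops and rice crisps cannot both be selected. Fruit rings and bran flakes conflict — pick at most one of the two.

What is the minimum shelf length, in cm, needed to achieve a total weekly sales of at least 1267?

95

Need the lightest bundle worth ≥ 1267.
honey loops + seed granola + bran flakes + choco pillows reaches 1293 using 95 cm.
No combination under 95 cm hits 1267.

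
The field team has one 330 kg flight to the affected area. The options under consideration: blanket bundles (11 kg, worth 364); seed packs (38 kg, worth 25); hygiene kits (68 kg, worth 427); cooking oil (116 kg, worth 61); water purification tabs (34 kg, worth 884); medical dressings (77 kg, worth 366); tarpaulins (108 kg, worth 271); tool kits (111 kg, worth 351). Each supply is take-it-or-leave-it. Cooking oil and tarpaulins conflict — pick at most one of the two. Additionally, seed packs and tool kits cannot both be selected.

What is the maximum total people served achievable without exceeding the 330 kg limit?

Best packing: blanket bundles + hygiene kits + water purification tabs + medical dressings + tool kits — 301 kg, 2392 total.

2392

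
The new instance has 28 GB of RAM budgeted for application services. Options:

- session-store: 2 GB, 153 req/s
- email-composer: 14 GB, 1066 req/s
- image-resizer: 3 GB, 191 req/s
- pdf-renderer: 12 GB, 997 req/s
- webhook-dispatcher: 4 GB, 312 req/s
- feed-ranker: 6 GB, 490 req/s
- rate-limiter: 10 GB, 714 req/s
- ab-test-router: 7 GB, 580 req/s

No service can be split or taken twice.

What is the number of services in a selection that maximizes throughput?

4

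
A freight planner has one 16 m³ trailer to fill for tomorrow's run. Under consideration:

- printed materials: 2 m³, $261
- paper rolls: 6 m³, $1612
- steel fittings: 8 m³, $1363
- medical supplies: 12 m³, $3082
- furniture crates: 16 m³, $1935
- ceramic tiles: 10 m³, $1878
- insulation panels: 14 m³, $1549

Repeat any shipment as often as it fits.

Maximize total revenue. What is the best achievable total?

3746

Taking 2×printed materials + 2×paper rolls: 16 m³ used, 3746 in revenue.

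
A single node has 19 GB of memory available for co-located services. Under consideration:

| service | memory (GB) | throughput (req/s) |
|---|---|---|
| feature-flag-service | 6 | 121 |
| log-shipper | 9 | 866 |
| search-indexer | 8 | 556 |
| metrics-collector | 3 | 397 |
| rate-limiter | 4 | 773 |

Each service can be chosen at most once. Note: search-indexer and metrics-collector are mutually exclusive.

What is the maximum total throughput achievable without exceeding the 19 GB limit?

By throughput per GB: rate-limiter 193.25, metrics-collector 132.33, log-shipper 96.22, search-indexer 69.50 lead.
The ratio ordering already packs tightly: log-shipper + metrics-collector + rate-limiter, 16 GB, 2036.
The closest alternative, feature-flag-service + log-shipper + rate-limiter, reaches only 1760.

2036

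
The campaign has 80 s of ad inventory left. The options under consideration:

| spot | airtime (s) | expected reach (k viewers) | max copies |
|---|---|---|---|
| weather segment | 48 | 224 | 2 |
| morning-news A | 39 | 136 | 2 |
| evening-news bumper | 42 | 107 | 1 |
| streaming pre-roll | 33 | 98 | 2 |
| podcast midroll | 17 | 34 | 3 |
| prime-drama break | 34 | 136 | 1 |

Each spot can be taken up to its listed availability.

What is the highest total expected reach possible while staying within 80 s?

Filling by ratio: weather segment + podcast midroll for 258, with 15 s left unused.
Replace weather segment and podcast midroll with morning-news A + prime-drama break: the trade gains 14 net, giving 272 at 73 s.
No other feasible combination exceeds 272.

272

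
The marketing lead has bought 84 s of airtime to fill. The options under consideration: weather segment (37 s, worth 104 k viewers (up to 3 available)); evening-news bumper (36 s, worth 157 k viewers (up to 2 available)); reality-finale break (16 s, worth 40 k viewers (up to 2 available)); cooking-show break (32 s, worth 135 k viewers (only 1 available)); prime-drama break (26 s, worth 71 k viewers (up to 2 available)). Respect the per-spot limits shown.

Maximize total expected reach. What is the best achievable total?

332

By expected reach per s: evening-news bumper 4.36, cooking-show break 4.22, weather segment 2.81 lead.
Filling by ratio: 2×evening-news bumper for 314, with 12 s left unused.
The 36 s tied up in evening-news bumper is better spent on reality-finale break + cooking-show break — total rises to 332 (84 s).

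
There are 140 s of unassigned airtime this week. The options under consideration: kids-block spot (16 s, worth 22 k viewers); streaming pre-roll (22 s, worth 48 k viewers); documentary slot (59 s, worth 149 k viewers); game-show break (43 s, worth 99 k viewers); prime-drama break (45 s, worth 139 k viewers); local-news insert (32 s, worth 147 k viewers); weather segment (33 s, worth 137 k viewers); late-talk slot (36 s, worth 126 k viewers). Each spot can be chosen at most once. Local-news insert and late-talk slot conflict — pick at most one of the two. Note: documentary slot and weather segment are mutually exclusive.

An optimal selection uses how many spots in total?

4

Optimal total is 471.
One optimal bundle: streaming pre-roll + prime-drama break + local-news insert + weather segment (132 s).
Every optimal selection uses 4 spots.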